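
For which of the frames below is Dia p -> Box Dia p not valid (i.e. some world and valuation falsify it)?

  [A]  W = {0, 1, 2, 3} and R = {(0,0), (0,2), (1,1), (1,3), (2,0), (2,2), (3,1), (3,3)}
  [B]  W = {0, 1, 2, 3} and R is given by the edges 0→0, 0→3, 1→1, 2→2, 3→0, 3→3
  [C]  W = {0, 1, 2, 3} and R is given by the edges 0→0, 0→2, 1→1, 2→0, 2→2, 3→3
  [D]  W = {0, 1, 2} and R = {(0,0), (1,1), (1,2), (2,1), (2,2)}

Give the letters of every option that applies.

The schema Dia p -> Box Dia p is axiom 5; it is valid on a frame iff R is euclidean.
(A) R is euclidean (any two R-successors of the same world are R-related), so the schema is valid here.
(B) R is euclidean (any two R-successors of the same world are R-related), so the schema is valid here.
(C) R is euclidean (any two R-successors of the same world are R-related), so the schema is valid here.
(D) R is euclidean (any two R-successors of the same world are R-related), so the schema is valid here.

none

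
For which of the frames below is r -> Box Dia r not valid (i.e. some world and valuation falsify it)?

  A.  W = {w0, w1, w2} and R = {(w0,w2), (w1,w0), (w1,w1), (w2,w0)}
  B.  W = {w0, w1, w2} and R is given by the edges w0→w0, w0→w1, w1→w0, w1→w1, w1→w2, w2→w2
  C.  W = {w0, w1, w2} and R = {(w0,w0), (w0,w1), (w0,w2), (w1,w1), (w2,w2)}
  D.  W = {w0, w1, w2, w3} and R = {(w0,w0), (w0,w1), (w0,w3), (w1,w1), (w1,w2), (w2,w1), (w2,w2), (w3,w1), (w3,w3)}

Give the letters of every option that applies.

A, B, C, D

The schema r -> Box Dia r is axiom B; it is valid on a frame iff R is symmetric.
(A) R is not symmetric (w1 R w0 but not w0 R w1), so the schema fails here.
(B) R is not symmetric (w1 R w2 but not w2 R w1), so the schema fails here.
(C) R is not symmetric (w0 R w1 but not w1 R w0), so the schema fails here.
(D) R is not symmetric (w0 R w1 but not w1 R w0), so the schema fails here.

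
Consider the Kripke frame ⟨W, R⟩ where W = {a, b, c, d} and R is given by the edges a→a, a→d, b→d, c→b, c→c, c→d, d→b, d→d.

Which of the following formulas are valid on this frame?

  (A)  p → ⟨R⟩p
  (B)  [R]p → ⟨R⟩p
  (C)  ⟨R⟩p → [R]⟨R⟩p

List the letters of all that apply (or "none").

R is not reflexive: not b R b.
R is not euclidean: a R d and a R a but not d R a.
R is serial: every world has an R-successor.
(A) the dual of axiom T: valid iff R is reflexive. R is not reflexive — not valid.
(B) [R]p → ⟨R⟩p is axiom D; it is valid on a frame exactly when R is serial. R is serial, so valid.
(C) ⟨R⟩p → [R]⟨R⟩p (axiom 5) characterises the euclidean frames. R is not euclidean — not valid.

B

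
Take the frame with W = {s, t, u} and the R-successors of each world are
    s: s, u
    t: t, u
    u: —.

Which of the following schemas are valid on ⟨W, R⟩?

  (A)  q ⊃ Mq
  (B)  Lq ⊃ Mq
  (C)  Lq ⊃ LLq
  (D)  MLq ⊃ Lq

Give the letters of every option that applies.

C

R is not reflexive: not u R u.
R is transitive: R is closed under composition.
R is not euclidean: s R u and s R s but not u R s.
R is not serial: u has no R-successor.
(A) q ⊃ Mq is the dual of axiom T, which corresponds to reflexivity. R is not reflexive — not valid.
(B) Lq ⊃ Mq is axiom D, which corresponds to seriality. R is not serial — not valid.
(C) Lq ⊃ LLq is axiom 4; it is valid on a frame exactly when R is transitive. R is transitive, so valid.
(D) MLq ⊃ Lq is the dual of axiom 5; it is valid on a frame exactly when R is euclidean. R is not euclidean, so not valid.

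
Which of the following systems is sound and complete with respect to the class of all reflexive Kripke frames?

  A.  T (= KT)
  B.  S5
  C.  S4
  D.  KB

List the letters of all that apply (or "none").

A

(A) T (= KT) is determined by exactly this class.
(B) S5 is determined by the class of reflexive, symmetric, and transitive frames.
(C) S4 is determined by the class of reflexive and transitive frames.
(D) KB is determined by the class of symmetric frames.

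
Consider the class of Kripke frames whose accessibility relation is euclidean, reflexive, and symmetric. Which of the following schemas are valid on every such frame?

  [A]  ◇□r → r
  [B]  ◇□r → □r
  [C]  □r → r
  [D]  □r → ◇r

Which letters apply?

A, B, C, D

A relation that is euclidean, reflexive, and symmetric is also serial and transitive.
(A) ◇□r → r is the dual of axiom B, which corresponds to symmetry. Every such R is symmetric — valid.
(B) ◇□r → □r (the dual of axiom 5) characterises the euclidean frames. Every such R is euclidean — valid.
(C) axiom T: valid iff R is reflexive. Every such R is reflexive — valid.
(D) □r → ◇r (axiom D) characterises the serial frames. Every such R is serial — valid.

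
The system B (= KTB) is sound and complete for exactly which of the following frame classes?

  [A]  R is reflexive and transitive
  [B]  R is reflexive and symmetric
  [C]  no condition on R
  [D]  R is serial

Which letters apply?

(A) this class determines S4, not B (= KTB).
(B) B (= KTB) is sound and complete for exactly this class.
(C) this class determines K, not B (= KTB).
(D) this class determines D, not B (= KTB).

B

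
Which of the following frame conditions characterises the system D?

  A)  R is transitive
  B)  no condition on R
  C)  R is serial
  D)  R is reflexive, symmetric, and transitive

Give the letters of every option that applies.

C

(A) this class determines K4, not D.
(B) this class determines K, not D.
(C) D is sound and complete for exactly this class.
(D) this class determines S5, not D.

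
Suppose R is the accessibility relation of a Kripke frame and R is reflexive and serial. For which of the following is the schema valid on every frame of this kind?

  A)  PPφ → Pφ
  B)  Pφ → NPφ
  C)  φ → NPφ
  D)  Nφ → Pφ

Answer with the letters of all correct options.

D

(A) PPφ → Pφ is the dual of axiom 4; it is valid on a frame exactly when R is transitive. Such an R need not be transitive, so not valid.
(B) Pφ → NPφ is axiom 5; it is valid on a frame exactly when R is euclidean. Such an R need not be euclidean, so not valid.
(C) axiom B: valid iff R is symmetric. Such an R need not be symmetric — not valid.
(D) Nφ → Pφ is axiom D, which corresponds to seriality. Every such R is serial — valid.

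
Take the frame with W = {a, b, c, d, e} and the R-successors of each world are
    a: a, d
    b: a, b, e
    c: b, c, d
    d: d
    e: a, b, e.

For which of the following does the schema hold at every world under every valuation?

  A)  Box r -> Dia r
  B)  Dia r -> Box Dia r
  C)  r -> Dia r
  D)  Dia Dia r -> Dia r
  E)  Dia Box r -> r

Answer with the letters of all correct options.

A, C

R is reflexive: each world relates to itself.
R is not symmetric: a R d but not d R a.
R is not transitive: b R a and a R d but not b R d.
R is not euclidean: a R d and a R a but not d R a.
R is serial: every world has an R-successor.
(A) Box r -> Dia r is axiom D, which corresponds to seriality. R is serial — valid.
(B) Dia r -> Box Dia r is axiom 5, which corresponds to the euclidean property. R is not euclidean — not valid.
(C) r -> Dia r (the dual of axiom T) characterises the reflexive frames. R is reflexive — valid.
(D) the dual of axiom 4: valid iff R is transitive. R is not transitive — not valid.
(E) Dia Box r -> r (the dual of axiom B) characterises the symmetric frames. R is not symmetric — not valid.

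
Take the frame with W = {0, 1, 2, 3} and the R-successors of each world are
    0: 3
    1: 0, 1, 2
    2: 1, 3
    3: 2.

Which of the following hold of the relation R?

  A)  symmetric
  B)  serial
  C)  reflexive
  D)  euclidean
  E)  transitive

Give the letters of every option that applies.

(A) not symmetric: 0 R 3 but not 3 R 0.
(B) serial: every world has an R-successor.
(C) not reflexive: not 0 R 0.
(D) not euclidean: 1 R 0 and 1 R 1 but not 0 R 1.
(E) not transitive: 0 R 3 and 3 R 2 but not 0 R 2.

B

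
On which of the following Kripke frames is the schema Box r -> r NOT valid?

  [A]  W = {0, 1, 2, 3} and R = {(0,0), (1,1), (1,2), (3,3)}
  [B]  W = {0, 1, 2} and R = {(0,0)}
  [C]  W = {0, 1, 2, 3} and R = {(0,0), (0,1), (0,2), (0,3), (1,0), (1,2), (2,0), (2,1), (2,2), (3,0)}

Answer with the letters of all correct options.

A, B, C

The schema Box r -> r is axiom T; it is valid on a frame iff R is reflexive.
(A) R is not reflexive (not 2 R 2), so the schema fails here.
(B) R is not reflexive (not 1 R 1), so the schema fails here.
(C) R is not reflexive (not 1 R 1), so the schema fails here.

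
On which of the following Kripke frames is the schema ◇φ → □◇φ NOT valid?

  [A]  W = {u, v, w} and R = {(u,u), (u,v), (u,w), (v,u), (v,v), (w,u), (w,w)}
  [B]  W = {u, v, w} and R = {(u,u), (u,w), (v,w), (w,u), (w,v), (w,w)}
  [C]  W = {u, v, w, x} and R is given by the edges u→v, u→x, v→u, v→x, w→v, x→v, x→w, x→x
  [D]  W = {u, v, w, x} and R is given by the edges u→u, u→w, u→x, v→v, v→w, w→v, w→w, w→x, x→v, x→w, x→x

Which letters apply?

The schema ◇φ → □◇φ is axiom 5; it is valid on a frame iff R is euclidean.
(A) R is not euclidean (u R v and u R w but not v R w), so the schema fails here.
(B) R is not euclidean (w R u and w R v but not u R v), so the schema fails here.
(C) R is not euclidean (v R x and v R u but not x R u), so the schema fails here.
(D) R is not euclidean (u R w and u R u but not w R u), so the schema fails here.

A, B, C, D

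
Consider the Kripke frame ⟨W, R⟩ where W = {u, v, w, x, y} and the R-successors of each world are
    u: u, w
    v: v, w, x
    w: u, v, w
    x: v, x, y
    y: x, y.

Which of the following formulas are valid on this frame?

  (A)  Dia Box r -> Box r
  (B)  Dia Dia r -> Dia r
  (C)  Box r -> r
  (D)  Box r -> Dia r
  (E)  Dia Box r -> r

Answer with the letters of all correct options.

R is reflexive: each world relates to itself.
R is symmetric: every R-edge is matched by its reverse.
R is not transitive: u R w and w R v but not u R v.
R is not euclidean: v R w and v R x but not w R x.
R is serial: every world has an R-successor.
(A) Dia Box r -> Box r (the dual of axiom 5) characterises the euclidean frames. R is not euclidean — not valid.
(B) Dia Dia r -> Dia r is the dual of axiom 4; it is valid on a frame exactly when R is transitive. R is not transitive, so not valid.
(C) Box r -> r is axiom T; it is valid on a frame exactly when R is reflexive. R is reflexive, so valid.
(D) Box r -> Dia r (axiom D) characterises the serial frames. R is serial — valid.
(E) Dia Box r -> r is the dual of axiom B; it is valid on a frame exactly when R is symmetric. R is symmetric, so valid.

C, D, E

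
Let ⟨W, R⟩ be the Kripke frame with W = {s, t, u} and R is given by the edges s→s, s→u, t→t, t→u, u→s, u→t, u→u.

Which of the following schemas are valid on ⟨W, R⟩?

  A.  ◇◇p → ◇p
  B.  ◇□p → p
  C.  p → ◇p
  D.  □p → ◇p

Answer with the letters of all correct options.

R is reflexive: each world relates to itself.
R is symmetric: every R-edge is matched by its reverse.
R is not transitive: s R u and u R t but not s R t.
R is serial: every world has an R-successor.
(A) ◇◇p → ◇p (the dual of axiom 4) characterises the transitive frames. R is not transitive — not valid.
(B) ◇□p → p is the dual of axiom B, which corresponds to symmetry. R is symmetric — valid.
(C) p → ◇p is the dual of axiom T; it is valid on a frame exactly when R is reflexive. R is reflexive, so valid.
(D) □p → ◇p is axiom D, which corresponds to seriality. R is serial — valid.

B, C, D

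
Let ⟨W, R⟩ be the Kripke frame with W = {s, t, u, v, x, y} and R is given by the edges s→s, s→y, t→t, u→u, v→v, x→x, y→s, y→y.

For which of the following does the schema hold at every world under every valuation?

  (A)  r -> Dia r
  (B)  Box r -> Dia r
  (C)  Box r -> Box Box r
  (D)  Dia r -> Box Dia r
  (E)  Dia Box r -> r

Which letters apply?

A, B, C, D, E

R is reflexive: each world relates to itself.
R is symmetric: every R-edge is matched by its reverse.
R is transitive: R is closed under composition.
R is euclidean: any two R-successors of the same world are R-related.
R is serial: every world has an R-successor.
(A) r -> Dia r is the dual of axiom T; it is valid on a frame exactly when R is reflexive. R is reflexive, so valid.
(B) axiom D: valid iff R is serial. R is serial — valid.
(C) axiom 4: valid iff R is transitive. R is transitive — valid.
(D) Dia r -> Box Dia r is axiom 5; it is valid on a frame exactly when R is euclidean. R is euclidean, so valid.
(E) the dual of axiom B: valid iff R is symmetric. R is symmetric — valid.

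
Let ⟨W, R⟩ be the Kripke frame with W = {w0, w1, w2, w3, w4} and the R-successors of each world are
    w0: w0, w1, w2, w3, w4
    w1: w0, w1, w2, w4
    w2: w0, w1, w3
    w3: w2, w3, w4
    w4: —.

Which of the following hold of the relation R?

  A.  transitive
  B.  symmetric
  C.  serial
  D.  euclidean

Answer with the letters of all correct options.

none

(A) not transitive: w1 R w0 and w0 R w3 but not w1 R w3.
(B) not symmetric: w0 R w3 but not w3 R w0.
(C) not serial: w4 has no R-successor.
(D) not euclidean: w0 R w1 and w0 R w3 but not w1 R w3.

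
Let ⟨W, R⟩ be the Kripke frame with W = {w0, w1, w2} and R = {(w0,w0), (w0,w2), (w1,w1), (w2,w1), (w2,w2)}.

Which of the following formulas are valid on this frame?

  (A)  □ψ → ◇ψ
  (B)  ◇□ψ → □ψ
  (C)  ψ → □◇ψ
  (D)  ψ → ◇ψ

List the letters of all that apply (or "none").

A, D

R is reflexive: each world relates to itself.
R is not symmetric: w0 R w2 but not w2 R w0.
R is not euclidean: w0 R w2 and w0 R w0 but not w2 R w0.
R is serial: every world has an R-successor.
(A) axiom D: valid iff R is serial. R is serial — valid.
(B) ◇□ψ → □ψ is the dual of axiom 5, which corresponds to the euclidean property. R is not euclidean — not valid.
(C) axiom B: valid iff R is symmetric. R is not symmetric — not valid.
(D) ψ → ◇ψ (the dual of axiom T) characterises the reflexive frames. R is reflexive — valid.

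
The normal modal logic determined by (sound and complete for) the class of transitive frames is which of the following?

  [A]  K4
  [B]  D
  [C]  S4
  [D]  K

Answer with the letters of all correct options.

A

(A) K4 is determined by exactly this class.
(B) D is determined by the class of serial frames.
(C) S4 is determined by the class of reflexive and transitive frames.
(D) K is determined by the class of arbitrary frames.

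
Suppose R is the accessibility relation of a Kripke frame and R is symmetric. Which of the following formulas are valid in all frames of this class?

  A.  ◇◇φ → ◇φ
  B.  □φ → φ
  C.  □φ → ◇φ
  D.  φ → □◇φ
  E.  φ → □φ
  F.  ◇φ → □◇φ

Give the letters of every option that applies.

D

(A) the dual of axiom 4: valid iff R is transitive. Such an R need not be transitive — not valid.
(B) □φ → φ is axiom T, which corresponds to reflexivity. Such an R need not be reflexive — not valid.
(C) □φ → ◇φ (axiom D) characterises the serial frames. Such an R need not be serial — not valid.
(D) φ → □◇φ is axiom B, which corresponds to symmetry. Every such R is symmetric — valid.
(E) φ → □φ (equivalent to ◇p→p) corresponds to R being a subset of the identity. Such an R need not be a subset of the identity, so not valid.
(F) axiom 5: valid iff R is euclidean. Such an R need not be euclidean — not valid.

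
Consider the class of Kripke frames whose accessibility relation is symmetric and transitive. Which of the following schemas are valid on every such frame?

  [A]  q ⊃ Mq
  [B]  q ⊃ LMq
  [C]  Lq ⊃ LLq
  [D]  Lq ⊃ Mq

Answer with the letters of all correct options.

B, C

A symmetric transitive relation is euclidean (uRv and uRw give vRu by symmetry, then vRw by transitivity).
(A) q ⊃ Mq is the dual of axiom T, which corresponds to reflexivity. Such an R need not be reflexive — not valid.
(B) axiom B: valid iff R is symmetric. Every such R is symmetric — valid.
(C) Lq ⊃ LLq is axiom 4; it is valid on a frame exactly when R is transitive. Every such R is transitive, so valid.
(D) axiom D: valid iff R is serial. Such an R need not be serial — not valid.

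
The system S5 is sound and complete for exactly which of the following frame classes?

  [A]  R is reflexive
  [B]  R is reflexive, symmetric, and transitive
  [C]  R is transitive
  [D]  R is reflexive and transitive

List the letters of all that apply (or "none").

B

(A) this class determines T (= KT), not S5.
(B) S5 is sound and complete for exactly this class.
(C) this class determines K4, not S5.
(D) this class determines S4, not S5.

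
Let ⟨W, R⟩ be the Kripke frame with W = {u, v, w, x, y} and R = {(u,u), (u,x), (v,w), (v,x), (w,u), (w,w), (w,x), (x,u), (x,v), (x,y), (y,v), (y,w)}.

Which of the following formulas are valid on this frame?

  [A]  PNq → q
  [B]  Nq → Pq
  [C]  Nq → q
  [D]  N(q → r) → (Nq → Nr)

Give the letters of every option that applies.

R is not reflexive: not v R v.
R is not symmetric: v R w but not w R v.
R is serial: every world has an R-successor.
(A) PNq → q is the dual of axiom B, which corresponds to symmetry. R is not symmetric — not valid.
(B) Nq → Pq (axiom D) characterises the serial frames. R is serial — valid.
(C) Nq → q is axiom T, which corresponds to reflexivity. R is not reflexive — not valid.
(D) N(q → r) → (Nq → Nr) is axiom K, valid on every Kripke frame — valid.

B, D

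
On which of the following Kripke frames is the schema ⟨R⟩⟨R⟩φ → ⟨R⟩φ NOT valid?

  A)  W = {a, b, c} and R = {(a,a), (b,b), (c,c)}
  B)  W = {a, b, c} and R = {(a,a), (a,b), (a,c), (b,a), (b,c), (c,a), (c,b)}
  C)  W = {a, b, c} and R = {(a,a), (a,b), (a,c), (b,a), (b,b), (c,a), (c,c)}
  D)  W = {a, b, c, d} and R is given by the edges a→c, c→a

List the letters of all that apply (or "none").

The schema ⟨R⟩⟨R⟩φ → ⟨R⟩φ is the dual of axiom 4; it is valid on a frame iff R is transitive.
(A) R is transitive (R is closed under composition), so the schema is valid here.
(B) R is not transitive (b R a and a R b but not b R b), so the schema fails here.
(C) R is not transitive (b R a and a R c but not b R c), so the schema fails here.
(D) R is not transitive (a R c and c R a but not a R a), so the schema fails here.

B, C, D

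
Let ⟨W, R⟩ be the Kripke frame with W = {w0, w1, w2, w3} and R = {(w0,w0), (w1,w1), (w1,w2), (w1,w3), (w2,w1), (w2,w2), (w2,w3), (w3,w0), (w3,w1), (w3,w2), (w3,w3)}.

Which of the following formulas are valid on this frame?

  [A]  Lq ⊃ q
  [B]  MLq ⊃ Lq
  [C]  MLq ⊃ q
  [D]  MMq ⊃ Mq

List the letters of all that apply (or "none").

A

R is reflexive: each world relates to itself.
R is not symmetric: w3 R w0 but not w0 R w3.
R is not transitive: w1 R w3 and w3 R w0 but not w1 R w0.
R is not euclidean: w3 R w0 and w3 R w1 but not w0 R w1.
(A) Lq ⊃ q is axiom T, which corresponds to reflexivity. R is reflexive — valid.
(B) MLq ⊃ Lq is the dual of axiom 5, which corresponds to the euclidean property. R is not euclidean — not valid.
(C) MLq ⊃ q (the dual of axiom B) characterises the symmetric frames. R is not symmetric — not valid.
(D) MMq ⊃ Mq is the dual of axiom 4, which corresponds to transitivity. R is not transitive — not valid.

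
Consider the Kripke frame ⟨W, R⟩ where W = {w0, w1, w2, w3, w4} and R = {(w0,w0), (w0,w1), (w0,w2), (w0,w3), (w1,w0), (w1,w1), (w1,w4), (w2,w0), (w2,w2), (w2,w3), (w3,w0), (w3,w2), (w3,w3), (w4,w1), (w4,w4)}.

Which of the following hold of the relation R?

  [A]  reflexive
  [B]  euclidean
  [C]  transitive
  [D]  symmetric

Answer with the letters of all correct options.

A, D

(A) reflexive: each world relates to itself.
(B) not euclidean: w0 R w1 and w0 R w2 but not w1 R w2.
(C) not transitive: w0 R w1 and w1 R w4 but not w0 R w4.
(D) symmetric: every R-edge is matched by its reverse.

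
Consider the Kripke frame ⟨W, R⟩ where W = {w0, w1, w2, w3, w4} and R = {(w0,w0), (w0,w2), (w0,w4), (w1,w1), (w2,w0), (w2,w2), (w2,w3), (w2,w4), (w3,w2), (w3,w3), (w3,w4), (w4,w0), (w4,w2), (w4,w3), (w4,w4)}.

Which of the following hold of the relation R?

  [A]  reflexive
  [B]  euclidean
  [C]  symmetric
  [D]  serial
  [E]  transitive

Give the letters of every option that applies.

(A) reflexive: each world relates to itself.
(B) not euclidean: w2 R w0 and w2 R w3 but not w0 R w3.
(C) symmetric: every R-edge is matched by its reverse.
(D) serial: every world has an R-successor.
(E) not transitive: w0 R w2 and w2 R w3 but not w0 R w3.

A, C, D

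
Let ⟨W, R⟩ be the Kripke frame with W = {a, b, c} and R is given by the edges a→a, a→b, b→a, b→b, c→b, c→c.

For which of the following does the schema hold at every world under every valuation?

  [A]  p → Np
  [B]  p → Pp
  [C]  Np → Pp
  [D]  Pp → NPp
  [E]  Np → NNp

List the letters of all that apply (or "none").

B, C

R is reflexive: each world relates to itself.
R is not transitive: c R b and b R a but not c R a.
R is not euclidean: c R b and c R c but not b R c.
R is serial: every world has an R-successor.
R is not a subset of the identity: a R b with a ≠ b.
(A) p → Np is equivalent to ◇p→p; it holds exactly when R ⊆ identity. Here R ⊄ identity — not valid.
(B) p → Pp (the dual of axiom T) characterises the reflexive frames. R is reflexive — valid.
(C) Np → Pp (axiom D) characterises the serial frames. R is serial — valid.
(D) axiom 5: valid iff R is euclidean. R is not euclidean — not valid.
(E) Np → NNp (axiom 4) characterises the transitive frames. R is not transitive — not valid.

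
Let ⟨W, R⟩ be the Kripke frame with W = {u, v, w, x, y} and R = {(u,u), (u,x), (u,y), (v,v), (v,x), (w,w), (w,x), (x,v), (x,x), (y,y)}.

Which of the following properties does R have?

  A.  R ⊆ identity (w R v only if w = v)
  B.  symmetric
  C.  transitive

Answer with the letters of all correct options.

none

(A) not ⊆ identity: u R x with u ≠ x.
(B) not symmetric: u R x but not x R u.
(C) not transitive: u R x and x R v but not u R v.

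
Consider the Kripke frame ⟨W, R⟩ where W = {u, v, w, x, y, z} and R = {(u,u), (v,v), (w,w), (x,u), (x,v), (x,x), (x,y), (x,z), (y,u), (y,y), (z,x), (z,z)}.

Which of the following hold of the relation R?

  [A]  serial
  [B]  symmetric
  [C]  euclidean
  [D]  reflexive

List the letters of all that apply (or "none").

(A) serial: every world has an R-successor.
(B) not symmetric: x R u but not u R x.
(C) not euclidean: x R u and x R v but not u R v.
(D) reflexive: each world relates to itself.

A, D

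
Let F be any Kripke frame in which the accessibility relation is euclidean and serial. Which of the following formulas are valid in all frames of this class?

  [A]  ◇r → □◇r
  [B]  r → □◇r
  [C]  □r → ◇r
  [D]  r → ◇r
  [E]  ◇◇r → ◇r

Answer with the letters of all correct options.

(A) ◇r → □◇r is axiom 5, which corresponds to the euclidean property. Every such R is euclidean — valid.
(B) axiom B: valid iff R is symmetric. Such an R need not be symmetric — not valid.
(C) □r → ◇r is axiom D, which corresponds to seriality. Every such R is serial — valid.
(D) r → ◇r (the dual of axiom T) characterises the reflexive frames. Such an R need not be reflexive — not valid.
(E) ◇◇r → ◇r (the dual of axiom 4) characterises the transitive frames. Such an R need not be transitive — not valid.

A, C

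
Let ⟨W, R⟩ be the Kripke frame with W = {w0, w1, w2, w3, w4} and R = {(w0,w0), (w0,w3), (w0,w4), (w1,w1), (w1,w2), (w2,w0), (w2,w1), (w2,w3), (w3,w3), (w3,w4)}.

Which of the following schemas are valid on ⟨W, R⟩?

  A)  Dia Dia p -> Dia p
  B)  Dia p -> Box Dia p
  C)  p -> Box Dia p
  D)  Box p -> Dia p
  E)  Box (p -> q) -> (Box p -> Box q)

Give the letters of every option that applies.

E

R is not symmetric: w0 R w3 but not w3 R w0.
R is not transitive: w1 R w2 and w2 R w0 but not w1 R w0.
R is not euclidean: w0 R w3 and w0 R w0 but not w3 R w0.
R is not serial: w4 has no R-successor.
(A) the dual of axiom 4: valid iff R is transitive. R is not transitive — not valid.
(B) Dia p -> Box Dia p is axiom 5; it is valid on a frame exactly when R is euclidean. R is not euclidean, so not valid.
(C) p -> Box Dia p is axiom B; it is valid on a frame exactly when R is symmetric. R is not symmetric, so not valid.
(D) Box p -> Dia p (axiom D) characterises the serial frames. R is not serial — not valid.
(E) Box (p -> q) -> (Box p -> Box q) is axiom K, valid on every Kripke frame — valid.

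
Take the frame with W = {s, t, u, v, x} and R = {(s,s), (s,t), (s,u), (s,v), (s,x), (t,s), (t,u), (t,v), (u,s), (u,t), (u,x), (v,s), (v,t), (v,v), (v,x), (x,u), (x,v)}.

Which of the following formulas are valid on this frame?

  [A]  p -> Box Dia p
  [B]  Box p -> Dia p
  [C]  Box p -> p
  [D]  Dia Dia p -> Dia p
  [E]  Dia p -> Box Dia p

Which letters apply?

R is not reflexive: not t R t.
R is not symmetric: s R x but not x R s.
R is not transitive: t R s and s R t but not t R t.
R is not euclidean: s R t and s R x but not t R x.
R is serial: every world has an R-successor.
(A) p -> Box Dia p is axiom B; it is valid on a frame exactly when R is symmetric. R is not symmetric, so not valid.
(B) Box p -> Dia p is axiom D, which corresponds to seriality. R is serial — valid.
(C) axiom T: valid iff R is reflexive. R is not reflexive — not valid.
(D) Dia Dia p -> Dia p (the dual of axiom 4) characterises the transitive frames. R is not transitive — not valid.
(E) Dia p -> Box Dia p is axiom 5, which corresponds to the euclidean property. R is not euclidean — not valid.

B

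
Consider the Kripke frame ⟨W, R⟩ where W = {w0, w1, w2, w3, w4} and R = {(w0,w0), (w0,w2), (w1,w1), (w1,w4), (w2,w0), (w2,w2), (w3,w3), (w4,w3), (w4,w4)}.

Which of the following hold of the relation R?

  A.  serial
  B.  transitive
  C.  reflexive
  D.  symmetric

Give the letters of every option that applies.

A, C

(A) serial: every world has an R-successor.
(B) not transitive: w1 R w4 and w4 R w3 but not w1 R w3.
(C) reflexive: each world relates to itself.
(D) not symmetric: w1 R w4 but not w4 R w1.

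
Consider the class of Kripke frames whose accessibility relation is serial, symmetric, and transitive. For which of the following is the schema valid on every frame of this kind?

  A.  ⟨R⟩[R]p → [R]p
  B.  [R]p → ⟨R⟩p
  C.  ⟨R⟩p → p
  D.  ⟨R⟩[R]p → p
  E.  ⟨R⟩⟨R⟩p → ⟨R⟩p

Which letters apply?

A serial symmetric transitive relation is reflexive (take any v with uRv; symmetry gives vRu and transitivity gives uRu), hence an equivalence relation.
(A) the dual of axiom 5: valid iff R is euclidean. Every such R is euclidean — valid.
(B) axiom D: valid iff R is serial. Every such R is serial — valid.
(C) ⟨R⟩p → p is the converse of T; it holds exactly when R ⊆ identity. Such an R need not be a subset of the identity — not valid.
(D) ⟨R⟩[R]p → p (the dual of axiom B) characterises the symmetric frames. Every such R is symmetric — valid.
(E) the dual of axiom 4: valid iff R is transitive. Every such R is transitive — valid.

A, B, D, E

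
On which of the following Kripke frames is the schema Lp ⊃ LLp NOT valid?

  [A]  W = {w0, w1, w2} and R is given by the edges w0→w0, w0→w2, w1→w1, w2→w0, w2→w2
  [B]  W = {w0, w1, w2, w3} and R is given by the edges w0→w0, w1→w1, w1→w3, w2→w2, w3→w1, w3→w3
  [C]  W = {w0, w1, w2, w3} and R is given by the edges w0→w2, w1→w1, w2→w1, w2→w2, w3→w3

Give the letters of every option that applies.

The schema Lp ⊃ LLp is axiom 4; it is valid on a frame iff R is transitive.
(A) R is transitive (R is closed under composition), so the schema is valid here.
(B) R is transitive (R is closed under composition), so the schema is valid here.
(C) R is not transitive (w0 R w2 and w2 R w1 but not w0 R w1), so the schema fails here.

C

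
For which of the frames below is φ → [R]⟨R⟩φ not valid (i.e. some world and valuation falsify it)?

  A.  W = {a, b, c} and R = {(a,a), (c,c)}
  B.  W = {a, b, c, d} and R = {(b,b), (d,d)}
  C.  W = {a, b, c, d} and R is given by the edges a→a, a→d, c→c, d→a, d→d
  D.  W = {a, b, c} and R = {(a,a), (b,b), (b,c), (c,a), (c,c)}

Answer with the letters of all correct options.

The schema φ → [R]⟨R⟩φ is axiom B; it is valid on a frame iff R is symmetric.
(A) R is symmetric (every R-edge is matched by its reverse), so the schema is valid here.
(B) R is symmetric (every R-edge is matched by its reverse), so the schema is valid here.
(C) R is symmetric (every R-edge is matched by its reverse), so the schema is valid here.
(D) R is not symmetric (b R c but not c R b), so the schema fails here.

D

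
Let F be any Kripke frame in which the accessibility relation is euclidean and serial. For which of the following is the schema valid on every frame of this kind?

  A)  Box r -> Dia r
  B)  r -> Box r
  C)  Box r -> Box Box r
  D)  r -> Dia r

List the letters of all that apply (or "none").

A

(A) Box r -> Dia r is axiom D, which corresponds to seriality. Every such R is serial — valid.
(B) r -> Box r is equivalent to ◇p→p; it holds exactly when R ⊆ identity. Such an R need not be a subset of the identity — not valid.
(C) Box r -> Box Box r is axiom 4; it is valid on a frame exactly when R is transitive. Such an R need not be transitive, so not valid.
(D) r -> Dia r is the dual of axiom T, which corresponds to reflexivity. Such an R need not be reflexive — not valid.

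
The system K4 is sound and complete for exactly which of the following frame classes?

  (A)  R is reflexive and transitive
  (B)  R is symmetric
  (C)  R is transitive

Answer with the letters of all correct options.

(A) this class determines S4, not K4.
(B) this class determines KB, not K4.
(C) K4 is sound and complete for exactly this class.

C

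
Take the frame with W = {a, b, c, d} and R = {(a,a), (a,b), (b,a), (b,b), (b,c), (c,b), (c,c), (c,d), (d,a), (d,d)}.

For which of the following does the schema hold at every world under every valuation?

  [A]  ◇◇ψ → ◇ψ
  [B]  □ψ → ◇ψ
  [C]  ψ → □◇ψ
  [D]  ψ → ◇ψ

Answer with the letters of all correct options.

B, D

R is reflexive: each world relates to itself.
R is not symmetric: c R d but not d R c.
R is not transitive: a R b and b R c but not a R c.
R is serial: every world has an R-successor.
(A) ◇◇ψ → ◇ψ (the dual of axiom 4) characterises the transitive frames. R is not transitive — not valid.
(B) □ψ → ◇ψ is axiom D, which corresponds to seriality. R is serial — valid.
(C) axiom B: valid iff R is symmetric. R is not symmetric — not valid.
(D) the dual of axiom T: valid iff R is reflexive. R is reflexive — valid.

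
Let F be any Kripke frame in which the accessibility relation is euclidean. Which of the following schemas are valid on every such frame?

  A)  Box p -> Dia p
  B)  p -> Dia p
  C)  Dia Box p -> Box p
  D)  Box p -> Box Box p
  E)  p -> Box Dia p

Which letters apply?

C

(A) Box p -> Dia p is axiom D, which corresponds to seriality. Such an R need not be serial — not valid.
(B) p -> Dia p (the dual of axiom T) characterises the reflexive frames. Such an R need not be reflexive — not valid.
(C) Dia Box p -> Box p is the dual of axiom 5; it is valid on a frame exactly when R is euclidean. Every such R is euclidean, so valid.
(D) Box p -> Box Box p is axiom 4; it is valid on a frame exactly when R is transitive. Such an R need not be transitive, so not valid.
(E) p -> Box Dia p (axiom B) characterises the symmetric frames. Such an R need not be symmetric — not valid.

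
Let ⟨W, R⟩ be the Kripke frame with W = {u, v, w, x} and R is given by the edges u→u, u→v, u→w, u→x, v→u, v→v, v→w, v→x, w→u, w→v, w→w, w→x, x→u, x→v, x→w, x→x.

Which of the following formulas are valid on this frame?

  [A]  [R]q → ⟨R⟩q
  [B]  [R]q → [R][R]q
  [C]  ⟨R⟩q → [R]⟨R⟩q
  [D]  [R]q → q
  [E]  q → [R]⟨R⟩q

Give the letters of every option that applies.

A, B, C, D, E

R is reflexive: each world relates to itself.
R is symmetric: every R-edge is matched by its reverse.
R is transitive: R is closed under composition.
R is euclidean: any two R-successors of the same world are R-related.
R is serial: every world has an R-successor.
(A) [R]q → ⟨R⟩q (axiom D) characterises the serial frames. R is serial — valid.
(B) [R]q → [R][R]q is axiom 4, which corresponds to transitivity. R is transitive — valid.
(C) ⟨R⟩q → [R]⟨R⟩q is axiom 5, which corresponds to the euclidean property. R is euclidean — valid.
(D) [R]q → q is axiom T; it is valid on a frame exactly when R is reflexive. R is reflexive, so valid.
(E) q → [R]⟨R⟩q is axiom B; it is valid on a frame exactly when R is symmetric. R is symmetric, so valid.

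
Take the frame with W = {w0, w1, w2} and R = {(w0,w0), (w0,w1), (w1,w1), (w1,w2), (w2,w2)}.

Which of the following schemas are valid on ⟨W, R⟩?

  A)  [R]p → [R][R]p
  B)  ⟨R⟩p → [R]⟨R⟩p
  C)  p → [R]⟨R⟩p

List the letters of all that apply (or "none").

none

R is not symmetric: w0 R w1 but not w1 R w0.
R is not transitive: w0 R w1 and w1 R w2 but not w0 R w2.
R is not euclidean: w0 R w1 and w0 R w0 but not w1 R w0.
(A) [R]p → [R][R]p is axiom 4, which corresponds to transitivity. R is not transitive — not valid.
(B) ⟨R⟩p → [R]⟨R⟩p is axiom 5; it is valid on a frame exactly when R is euclidean. R is not euclidean, so not valid.
(C) p → [R]⟨R⟩p is axiom B, which corresponds to symmetry. R is not symmetric — not valid.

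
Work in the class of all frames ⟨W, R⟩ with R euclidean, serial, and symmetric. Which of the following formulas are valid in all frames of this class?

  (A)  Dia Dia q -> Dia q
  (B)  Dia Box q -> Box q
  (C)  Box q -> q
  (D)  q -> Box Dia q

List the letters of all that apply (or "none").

Serial, symmetric and euclidean together give transitive (from symmetry + euclidean) and then reflexive; the relation is an equivalence.
(A) Dia Dia q -> Dia q is the dual of axiom 4, which corresponds to transitivity. Every such R is transitive — valid.
(B) Dia Box q -> Box q is the dual of axiom 5, which corresponds to the euclidean property. Every such R is euclidean — valid.
(C) Box q -> q (axiom T) characterises the reflexive frames. Every such R is reflexive — valid.
(D) axiom B: valid iff R is symmetric. Every such R is symmetric — valid.

A, B, C, D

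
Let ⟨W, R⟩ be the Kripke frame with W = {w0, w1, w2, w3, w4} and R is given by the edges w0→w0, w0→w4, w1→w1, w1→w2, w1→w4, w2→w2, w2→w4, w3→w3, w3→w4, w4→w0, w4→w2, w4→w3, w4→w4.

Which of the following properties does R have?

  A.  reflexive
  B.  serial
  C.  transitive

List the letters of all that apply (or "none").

A, B

(A) reflexive: each world relates to itself.
(B) serial: every world has an R-successor.
(C) not transitive: w0 R w4 and w4 R w2 but not w0 R w2.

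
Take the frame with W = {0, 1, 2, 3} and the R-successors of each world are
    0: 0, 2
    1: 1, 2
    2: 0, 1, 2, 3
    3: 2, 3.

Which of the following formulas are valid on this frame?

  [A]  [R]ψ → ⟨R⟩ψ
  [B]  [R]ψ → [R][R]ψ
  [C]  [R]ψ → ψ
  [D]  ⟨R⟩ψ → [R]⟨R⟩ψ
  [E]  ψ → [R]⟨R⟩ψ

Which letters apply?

A, C, E

R is reflexive: each world relates to itself.
R is symmetric: every R-edge is matched by its reverse.
R is not transitive: 0 R 2 and 2 R 1 but not 0 R 1.
R is not euclidean: 2 R 0 and 2 R 1 but not 0 R 1.
R is serial: every world has an R-successor.
(A) [R]ψ → ⟨R⟩ψ is axiom D, which corresponds to seriality. R is serial — valid.
(B) [R]ψ → [R][R]ψ is axiom 4; it is valid on a frame exactly when R is transitive. R is not transitive, so not valid.
(C) [R]ψ → ψ (axiom T) characterises the reflexive frames. R is reflexive — valid.
(D) ⟨R⟩ψ → [R]⟨R⟩ψ is axiom 5, which corresponds to the euclidean property. R is not euclidean — not valid.
(E) ψ → [R]⟨R⟩ψ (axiom B) characterises the symmetric frames. R is symmetric — valid.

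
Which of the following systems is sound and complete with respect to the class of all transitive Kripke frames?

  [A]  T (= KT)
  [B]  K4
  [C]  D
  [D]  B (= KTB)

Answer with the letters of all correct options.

(A) T (= KT) is determined by the class of reflexive frames.
(B) K4 is determined by exactly this class.
(C) D is determined by the class of serial frames.
(D) B (= KTB) is determined by the class of reflexive and symmetric frames.

B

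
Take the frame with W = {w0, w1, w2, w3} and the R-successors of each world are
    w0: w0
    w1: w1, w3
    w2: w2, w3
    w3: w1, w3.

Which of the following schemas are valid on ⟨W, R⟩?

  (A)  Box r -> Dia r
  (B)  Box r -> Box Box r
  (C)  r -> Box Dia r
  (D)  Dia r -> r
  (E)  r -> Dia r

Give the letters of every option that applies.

A, E

R is reflexive: each world relates to itself.
R is not symmetric: w2 R w3 but not w3 R w2.
R is not transitive: w2 R w3 and w3 R w1 but not w2 R w1.
R is serial: every world has an R-successor.
R is not a subset of the identity: w1 R w3 with w1 ≠ w3.
(A) Box r -> Dia r is axiom D; it is valid on a frame exactly when R is serial. R is serial, so valid.
(B) Box r -> Box Box r is axiom 4, which corresponds to transitivity. R is not transitive — not valid.
(C) r -> Box Dia r is axiom B; it is valid on a frame exactly when R is symmetric. R is not symmetric, so not valid.
(D) Dia r -> r (the converse of T) corresponds to R being a subset of the identity. Here R ⊄ identity, so not valid.
(E) r -> Dia r (the dual of axiom T) characterises the reflexive frames. R is reflexive — valid.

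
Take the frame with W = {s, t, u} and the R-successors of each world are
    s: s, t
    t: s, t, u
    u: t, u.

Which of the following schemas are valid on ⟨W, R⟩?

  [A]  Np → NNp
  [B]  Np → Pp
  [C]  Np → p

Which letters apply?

B, C

R is reflexive: each world relates to itself.
R is not transitive: s R t and t R u but not s R u.
R is serial: every world has an R-successor.
(A) axiom 4: valid iff R is transitive. R is not transitive — not valid.
(B) axiom D: valid iff R is serial. R is serial — valid.
(C) Np → p (axiom T) characterises the reflexive frames. R is reflexive — valid.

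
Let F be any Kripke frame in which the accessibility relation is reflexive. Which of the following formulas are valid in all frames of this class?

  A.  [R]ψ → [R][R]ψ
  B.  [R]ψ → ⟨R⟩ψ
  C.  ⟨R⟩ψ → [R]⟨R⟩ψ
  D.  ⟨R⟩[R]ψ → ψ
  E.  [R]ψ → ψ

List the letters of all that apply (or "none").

B, E

A reflexive relation is serial.
(A) [R]ψ → [R][R]ψ is axiom 4, which corresponds to transitivity. Such an R need not be transitive — not valid.
(B) axiom D: valid iff R is serial. Every such R is serial — valid.
(C) ⟨R⟩ψ → [R]⟨R⟩ψ (axiom 5) characterises the euclidean frames. Such an R need not be euclidean — not valid.
(D) ⟨R⟩[R]ψ → ψ is the dual of axiom B; it is valid on a frame exactly when R is symmetric. Such an R need not be symmetric, so not valid.
(E) [R]ψ → ψ (axiom T) characterises the reflexive frames. Every such R is reflexive — valid.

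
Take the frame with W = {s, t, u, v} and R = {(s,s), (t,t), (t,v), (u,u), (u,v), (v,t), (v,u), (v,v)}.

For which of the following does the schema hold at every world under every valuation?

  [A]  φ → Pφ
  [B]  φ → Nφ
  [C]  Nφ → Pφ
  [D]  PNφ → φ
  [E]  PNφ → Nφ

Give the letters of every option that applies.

A, C, D

R is reflexive: each world relates to itself.
R is symmetric: every R-edge is matched by its reverse.
R is not euclidean: v R t and v R u but not t R u.
R is serial: every world has an R-successor.
R is not a subset of the identity: t R v with t ≠ v.
(A) φ → Pφ is the dual of axiom T; it is valid on a frame exactly when R is reflexive. R is reflexive, so valid.
(B) φ → Nφ (equivalent to ◇p→p) corresponds to R being a subset of the identity. Here R ⊄ identity, so not valid.
(C) Nφ → Pφ (axiom D) characterises the serial frames. R is serial — valid.
(D) the dual of axiom B: valid iff R is symmetric. R is symmetric — valid.
(E) PNφ → Nφ is the dual of axiom 5; it is valid on a frame exactly when R is euclidean. R is not euclidean, so not valid.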